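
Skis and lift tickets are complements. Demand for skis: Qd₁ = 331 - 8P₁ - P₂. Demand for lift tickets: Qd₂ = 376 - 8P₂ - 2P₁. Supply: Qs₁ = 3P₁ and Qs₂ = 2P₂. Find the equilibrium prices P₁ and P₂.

Market 1: 331 - 8P₁ - P₂ = 3P₁ → 11P₁ + P₂ = 331.
Market 2: 10P₂ + 2P₁ = 376.
Eliminating P₂: 10×(1) − 1×(2) gives 108P₁ = 2934, so P₁ = 163/6.
Back-substitute into (2): P₂ = (376 − 2×163/6) / 10 = 193/6.

P₁ = 163/6, P₂ = 193/6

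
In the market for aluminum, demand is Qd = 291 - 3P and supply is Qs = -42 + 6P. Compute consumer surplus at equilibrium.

Equilibrium: 291 - 3P = -42 + 6P gives P* = 37, Q* = 180.
Demand choke price (Qd = 0): P = 97.
CS = ½(97 − 37)(180) = 5400.

Consumer surplus = 5400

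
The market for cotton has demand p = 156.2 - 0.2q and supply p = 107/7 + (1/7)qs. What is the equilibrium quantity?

Set the two price expressions equal: 156.2 - 0.2q = 107/7 + (1/7)q.
4932/35 = (12/35)q, so q* = 411.
p* = 156.2 − (0.2)(411) = 74.

q* = 411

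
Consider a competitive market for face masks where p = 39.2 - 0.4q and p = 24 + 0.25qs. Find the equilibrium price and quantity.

p* = 388/13, q* = 304/13

Set the two price expressions equal: 39.2 - 0.4q = 24 + 0.25q.
15.2 = 0.65q, so q* = 304/13.
p* = 39.2 − (0.4)(304/13) = 388/13.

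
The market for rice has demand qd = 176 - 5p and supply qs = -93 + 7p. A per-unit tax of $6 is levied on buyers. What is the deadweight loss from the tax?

Deadweight loss = 52.5

Pre-tax equilibrium: p* = 269/12, q* = 767/12.
Tax on buyers shifts demand to qd = 176 − 5(p + 6) = 146 - 5p.
146 - 5p = -93 + 7p gives seller price ps = 239/12; buyers pay pb = 239/12 + 6 = 311/12.
New quantity: q = 176 − 5(311/12) = 557/12.
DWL = ½ × 6 × (767/12 − 557/12) = 52.5.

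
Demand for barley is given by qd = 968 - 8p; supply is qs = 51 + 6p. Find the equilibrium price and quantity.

Set qd = qs: 968 - 8p = 51 + 6p.
917 = 14p, so p* = 65.5.
q* = 968 − 8(65.5) = 444.

p* = 65.5, q* = 444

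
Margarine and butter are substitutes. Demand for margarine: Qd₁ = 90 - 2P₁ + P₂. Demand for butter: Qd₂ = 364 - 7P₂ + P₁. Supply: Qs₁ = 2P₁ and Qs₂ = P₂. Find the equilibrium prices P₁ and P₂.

P₁ = 1084/31, P₂ = 1546/31

Market 1: 90 - 2P₁ + P₂ = 2P₁ → 4P₁ - P₂ = 90.
Market 2: 8P₂ - P₁ = 364.
Eliminating P₂: 8×(1) + 1×(2) gives 31P₁ = 1084, so P₁ = 1084/31.
Back-substitute into (2): P₂ = (364 + 1×1084/31) / 8 = 1546/31.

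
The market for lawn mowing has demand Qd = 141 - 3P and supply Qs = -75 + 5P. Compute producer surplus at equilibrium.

Producer surplus = 360

Equilibrium: 141 - 3P = -75 + 5P gives P* = 27, Q* = 60.
Supply starts at P = 15 (where Qs = 0).
PS = ½(27 − 15)(60) = 360.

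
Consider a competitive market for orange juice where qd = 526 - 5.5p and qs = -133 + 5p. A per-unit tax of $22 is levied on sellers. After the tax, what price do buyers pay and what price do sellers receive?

Buyers pay 1538/21, sellers receive 1076/21

Pre-tax equilibrium: p* = 1318/21, q* = 3797/21.
Tax on sellers shifts supply to qs = -133 + 5(p − 22) = -243 + 5p.
526 - 5.5p = -243 + 5p gives buyer price pb = 1538/21; sellers receive ps = 1538/21 − 22 = 1076/21.
New quantity: q = 526 − 5.5(1538/21) = 2587/21.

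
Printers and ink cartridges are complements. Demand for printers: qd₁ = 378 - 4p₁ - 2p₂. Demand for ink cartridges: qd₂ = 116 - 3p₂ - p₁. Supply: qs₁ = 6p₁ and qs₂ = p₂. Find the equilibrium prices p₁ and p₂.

p₁ = 640/19, p₂ = 391/19

Market 1: 378 - 4p₁ - 2p₂ = 6p₁ → 10p₁ + 2p₂ = 378.
Market 2: 4p₂ + p₁ = 116.
Eliminating p₂: 4×(1) − 2×(2) gives 38p₁ = 1280, so p₁ = 640/19.
Back-substitute into (2): p₂ = (116 − 1×640/19) / 4 = 391/19.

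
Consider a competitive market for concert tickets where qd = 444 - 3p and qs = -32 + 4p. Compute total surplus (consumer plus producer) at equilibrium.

Equilibrium: 444 - 3p = -32 + 4p gives p* = 68, q* = 240.
Demand choke price: p = 148; supply starts at p = 8.
CS = ½(148 − 68)(240) = 9600; PS = ½(68 − 8)(240) = 7200.

Total surplus = 16800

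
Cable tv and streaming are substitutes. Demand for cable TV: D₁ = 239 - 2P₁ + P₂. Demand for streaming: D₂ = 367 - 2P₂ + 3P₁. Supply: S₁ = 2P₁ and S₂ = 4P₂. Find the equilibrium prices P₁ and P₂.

Market 1: 239 - 2P₁ + P₂ = 2P₁ → 4P₁ - P₂ = 239.
Market 2: 6P₂ - 3P₁ = 367.
Eliminating P₂: 6×(1) + 1×(2) gives 21P₁ = 1801, so P₁ = 1801/21.
Back-substitute into (2): P₂ = (367 + 3×1801/21) / 6 = 2185/21.

P₁ = 1801/21, P₂ = 2185/21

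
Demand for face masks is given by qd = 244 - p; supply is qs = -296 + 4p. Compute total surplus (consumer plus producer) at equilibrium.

Total surplus = 11560

Equilibrium: 244 - p = -296 + 4p gives p* = 108, q* = 136.
Demand choke price: p = 244; supply starts at p = 74.
CS = ½(244 − 108)(136) = 9248; PS = ½(108 − 74)(136) = 2312.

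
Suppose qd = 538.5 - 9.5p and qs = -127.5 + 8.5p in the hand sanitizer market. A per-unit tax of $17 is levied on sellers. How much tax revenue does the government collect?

Pre-tax equilibrium: p* = 37, q* = 187.
Tax on sellers shifts supply to qs = -127.5 + 8.5(p − 17) = -272 + 8.5p.
538.5 - 9.5p = -272 + 8.5p gives buyer price pb = 1621/36; sellers receive ps = 1621/36 − 17 = 1009/36.
New quantity: q = 538.5 − 9.5(1621/36) = 7973/72.
Revenue = 17 × 7973/72 = 135541/72.

Tax revenue = 135541/72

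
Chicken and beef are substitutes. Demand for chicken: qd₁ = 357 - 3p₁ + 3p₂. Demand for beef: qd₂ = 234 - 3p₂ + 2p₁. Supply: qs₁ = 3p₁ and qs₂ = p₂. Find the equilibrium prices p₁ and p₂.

Market 1: 357 - 3p₁ + 3p₂ = 3p₁ → 6p₁ - 3p₂ = 357.
Market 2: 4p₂ - 2p₁ = 234.
Eliminating p₂: 4×(1) + 3×(2) gives 18p₁ = 2130, so p₁ = 355/3.
Back-substitute into (2): p₂ = (234 + 2×355/3) / 4 = 353/3.

p₁ = 355/3, p₂ = 353/3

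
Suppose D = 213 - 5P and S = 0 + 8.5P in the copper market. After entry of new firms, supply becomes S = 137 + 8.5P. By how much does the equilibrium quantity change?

ΔQ = 1370/27

Original equilibrium: P* = 142/9, Q* = 1207/9.
New equilibrium: 213 - 5P = 137 + 8.5P, so 76 = 13.5P and P' = 152/27; Q' = 213 − 5(152/27) = 4991/27.
Change in quantity: 4991/27 − 1207/9 = 1370/27.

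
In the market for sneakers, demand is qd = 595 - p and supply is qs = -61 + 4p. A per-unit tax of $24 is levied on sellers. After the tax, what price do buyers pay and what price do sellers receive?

Buyers pay $150.4, sellers receive $126.4

Pre-tax equilibrium: p* = 131.2, q* = 463.8.
Tax on sellers shifts supply to qs = -61 + 4(p − 24) = -157 + 4p.
595 - p = -157 + 4p gives buyer price pb = 150.4; sellers receive ps = 150.4 − 24 = 126.4.
New quantity: q = 595 − 1(150.4) = 444.6.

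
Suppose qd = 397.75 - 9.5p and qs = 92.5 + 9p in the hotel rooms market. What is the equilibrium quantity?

Set qd = qs: 397.75 - 9.5p = 92.5 + 9p.
305.25 = 18.5p, so p* = 16.5.
q* = 397.75 − 9.5(16.5) = 241.

q* = 241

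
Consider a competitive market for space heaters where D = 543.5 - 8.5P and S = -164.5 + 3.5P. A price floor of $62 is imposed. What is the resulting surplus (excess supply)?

Equilibrium price would be P* = 59, so the floor at 62 binds.
At P = 62: D = 16.5, S = 52.5.
Surplus = 52.5 − 16.5 = 36.

Surplus = 36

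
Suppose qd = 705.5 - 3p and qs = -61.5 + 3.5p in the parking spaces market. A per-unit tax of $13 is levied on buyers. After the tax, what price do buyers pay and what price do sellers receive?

Buyers pay $125, sellers receive $112

Pre-tax equilibrium: p* = 118, q* = 351.5.
Tax on buyers shifts demand to qd = 705.5 − 3(p + 13) = 666.5 - 3p.
666.5 - 3p = -61.5 + 3.5p gives seller price ps = 112; buyers pay pb = 112 + 13 = 125.
New quantity: q = 705.5 − 3(125) = 330.5.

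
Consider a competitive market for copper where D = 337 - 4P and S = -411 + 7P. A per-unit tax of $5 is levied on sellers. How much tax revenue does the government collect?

Pre-tax equilibrium: P* = 68, Q* = 65.
Tax on sellers shifts supply to S = -411 + 7(P − 5) = -446 + 7P.
337 - 4P = -446 + 7P gives buyer price Pb = 783/11; sellers receive Ps = 783/11 − 5 = 728/11.
New quantity: Q = 337 − 4(783/11) = 575/11.
Revenue = 5 × 575/11 = 2875/11.

Tax revenue = 2875/11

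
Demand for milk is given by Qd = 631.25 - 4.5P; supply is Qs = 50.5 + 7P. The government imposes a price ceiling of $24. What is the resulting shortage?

Equilibrium price would be P* = 50.5, so the ceiling at 24 binds.
At P = 24: Qd = 631.25 − 4.5(24) = 523.25, Qs = 50.5 + 7(24) = 218.5.
Shortage = 523.25 − 218.5 = 304.75.

Shortage = 304.75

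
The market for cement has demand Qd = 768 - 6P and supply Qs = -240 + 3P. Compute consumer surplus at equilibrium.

Consumer surplus = 768

Equilibrium: 768 - 6P = -240 + 3P gives P* = 112, Q* = 96.
Demand choke price (Qd = 0): P = 128.
CS = ½(128 − 112)(96) = 768.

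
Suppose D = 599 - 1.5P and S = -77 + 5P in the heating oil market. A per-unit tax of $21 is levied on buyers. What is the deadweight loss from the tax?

Deadweight loss = 6615/26

Pre-tax equilibrium: P* = 104, Q* = 443.
Tax on buyers shifts demand to D = 599 − 1.5(P + 21) = 567.5 - 1.5P.
567.5 - 1.5P = -77 + 5P gives seller price Ps = 1289/13; buyers pay Pb = 1289/13 + 21 = 1562/13.
New quantity: Q = 599 − 1.5(1562/13) = 5444/13.
DWL = ½ × 21 × (443 − 5444/13) = 6615/26.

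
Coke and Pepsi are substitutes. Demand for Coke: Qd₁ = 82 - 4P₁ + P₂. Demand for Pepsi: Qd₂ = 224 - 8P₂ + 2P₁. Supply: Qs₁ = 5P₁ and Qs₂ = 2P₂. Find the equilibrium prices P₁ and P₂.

Market 1: 82 - 4P₁ + P₂ = 5P₁ → 9P₁ - P₂ = 82.
Market 2: 10P₂ - 2P₁ = 224.
Eliminating P₂: 10×(1) + 1×(2) gives 88P₁ = 1044, so P₁ = 261/22.
Back-substitute into (2): P₂ = (224 + 2×261/22) / 10 = 545/22.

P₁ = 261/22, P₂ = 545/22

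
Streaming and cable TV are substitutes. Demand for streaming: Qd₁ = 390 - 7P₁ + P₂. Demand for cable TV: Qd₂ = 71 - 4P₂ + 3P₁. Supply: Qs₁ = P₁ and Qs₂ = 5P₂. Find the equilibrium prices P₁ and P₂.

Market 1: 390 - 7P₁ + P₂ = P₁ → 8P₁ - P₂ = 390.
Market 2: 9P₂ - 3P₁ = 71.
Eliminating P₂: 9×(1) + 1×(2) gives 69P₁ = 3581, so P₁ = 3581/69.
Back-substitute into (2): P₂ = (71 + 3×3581/69) / 9 = 1738/69.

P₁ = 3581/69, P₂ = 1738/69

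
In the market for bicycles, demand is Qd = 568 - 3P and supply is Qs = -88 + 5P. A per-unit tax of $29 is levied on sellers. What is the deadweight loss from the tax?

Pre-tax equilibrium: P* = 82, Q* = 322.
Tax on sellers shifts supply to Qs = -88 + 5(P − 29) = -233 + 5P.
568 - 3P = -233 + 5P gives buyer price Pb = 100.125; sellers receive Ps = 100.125 − 29 = 71.125.
New quantity: Q = 568 − 3(100.125) = 267.625.
DWL = ½ × 29 × (322 − 267.625) = 788.4375.

Deadweight loss = 788.4375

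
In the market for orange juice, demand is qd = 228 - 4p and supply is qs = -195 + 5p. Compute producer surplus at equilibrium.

Equilibrium: 228 - 4p = -195 + 5p gives p* = 47, q* = 40.
Supply starts at p = 39 (where qs = 0).
PS = ½(47 − 39)(40) = 160.

Producer surplus = 160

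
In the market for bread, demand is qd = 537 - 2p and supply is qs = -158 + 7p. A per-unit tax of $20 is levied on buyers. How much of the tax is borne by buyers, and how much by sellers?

Buyers bear 140/9, sellers bear 40/9

Pre-tax equilibrium: p* = 695/9, q* = 3443/9.
Tax on buyers shifts demand to qd = 537 − 2(p + 20) = 497 - 2p.
497 - 2p = -158 + 7p gives seller price ps = 655/9; buyers pay pb = 655/9 + 20 = 835/9.
New quantity: q = 537 − 2(835/9) = 3163/9.
Buyer burden = 835/9 − 695/9 = 140/9; seller burden = 695/9 − 655/9 = 40/9.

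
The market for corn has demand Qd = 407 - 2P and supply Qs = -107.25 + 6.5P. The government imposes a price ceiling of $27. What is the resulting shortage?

Equilibrium price would be P* = 60.5, so the ceiling at 27 binds.
At P = 27: Qd = 407 − 2(27) = 353, Qs = -107.25 + 6.5(27) = 68.25.
Shortage = 353 − 68.25 = 284.75.

Shortage = 284.75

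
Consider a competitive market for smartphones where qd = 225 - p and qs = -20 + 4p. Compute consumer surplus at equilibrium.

Equilibrium: 225 - p = -20 + 4p gives p* = 49, q* = 176.
Demand choke price (qd = 0): p = 225.
CS = ½(225 − 49)(176) = 15488.

Consumer surplus = 15488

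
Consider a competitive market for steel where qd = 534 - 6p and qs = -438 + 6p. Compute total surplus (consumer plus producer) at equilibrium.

Equilibrium: 534 - 6p = -438 + 6p gives p* = 81, q* = 48.
Demand choke price: p = 89; supply starts at p = 73.
CS = ½(89 − 81)(48) = 192; PS = ½(81 − 73)(48) = 192.

Total surplus = 384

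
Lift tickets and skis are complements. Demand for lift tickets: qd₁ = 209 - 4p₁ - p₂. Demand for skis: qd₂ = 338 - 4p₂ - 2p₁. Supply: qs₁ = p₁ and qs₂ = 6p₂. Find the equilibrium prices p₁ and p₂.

p₁ = 36.5, p₂ = 26.5

Market 1: 209 - 4p₁ - p₂ = p₁ → 5p₁ + p₂ = 209.
Market 2: 10p₂ + 2p₁ = 338.
Eliminating p₂: 10×(1) − 1×(2) gives 48p₁ = 1752, so p₁ = 36.5.
Back-substitute into (2): p₂ = (338 − 2×36.5) / 10 = 26.5.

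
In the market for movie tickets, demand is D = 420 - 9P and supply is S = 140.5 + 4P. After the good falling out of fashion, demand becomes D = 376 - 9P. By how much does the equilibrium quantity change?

Original equilibrium: P* = 21.5, Q* = 226.5.
New equilibrium: 376 - 9P = 140.5 + 4P, so 235.5 = 13P and P' = 471/26; Q' = 376 − 9(471/26) = 5537/26.
Change in quantity: 5537/26 − 226.5 = -176/13.

ΔQ = -176/13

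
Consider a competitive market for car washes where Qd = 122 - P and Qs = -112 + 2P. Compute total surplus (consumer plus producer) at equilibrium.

Equilibrium: 122 - P = -112 + 2P gives P* = 78, Q* = 44.
Demand choke price: P = 122; supply starts at P = 56.
CS = ½(122 − 78)(44) = 968; PS = ½(78 − 56)(44) = 484.

Total surplus = 1452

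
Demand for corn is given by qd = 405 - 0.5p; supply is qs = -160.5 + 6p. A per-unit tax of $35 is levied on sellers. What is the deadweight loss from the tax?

Deadweight loss = 3675/13

Pre-tax equilibrium: p* = 87, q* = 361.5.
Tax on sellers shifts supply to qs = -160.5 + 6(p − 35) = -370.5 + 6p.
405 - 0.5p = -370.5 + 6p gives buyer price pb = 1551/13; sellers receive ps = 1551/13 − 35 = 1096/13.
New quantity: q = 405 − 0.5(1551/13) = 8979/26.
DWL = ½ × 35 × (361.5 − 8979/26) = 3675/13.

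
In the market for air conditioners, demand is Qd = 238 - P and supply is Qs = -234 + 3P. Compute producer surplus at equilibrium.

Equilibrium: 238 - P = -234 + 3P gives P* = 118, Q* = 120.
Supply starts at P = 78 (where Qs = 0).
PS = ½(118 − 78)(120) = 2400.

Producer surplus = 2400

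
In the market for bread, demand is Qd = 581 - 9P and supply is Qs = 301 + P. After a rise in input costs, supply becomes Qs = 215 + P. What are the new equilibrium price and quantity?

Original equilibrium: P* = 28, Q* = 329.
New equilibrium: 581 - 9P = 215 + P, so 366 = 10P and P' = 36.6; Q' = 581 − 9(36.6) = 251.6.

P' = 36.6, Q' = 251.6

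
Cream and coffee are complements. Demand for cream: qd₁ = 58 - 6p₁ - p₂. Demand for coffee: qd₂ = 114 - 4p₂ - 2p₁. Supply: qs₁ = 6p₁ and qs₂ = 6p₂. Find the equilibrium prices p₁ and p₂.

p₁ = 233/59, p₂ = 626/59

Market 1: 58 - 6p₁ - p₂ = 6p₁ → 12p₁ + p₂ = 58.
Market 2: 10p₂ + 2p₁ = 114.
Eliminating p₂: 10×(1) − 1×(2) gives 118p₁ = 466, so p₁ = 233/59.
Back-substitute into (2): p₂ = (114 − 2×233/59) / 10 = 626/59.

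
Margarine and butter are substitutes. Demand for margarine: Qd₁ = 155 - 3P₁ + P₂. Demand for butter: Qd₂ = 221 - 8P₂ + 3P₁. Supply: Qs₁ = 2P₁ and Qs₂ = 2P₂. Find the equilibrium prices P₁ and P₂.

Market 1: 155 - 3P₁ + P₂ = 2P₁ → 5P₁ - P₂ = 155.
Market 2: 10P₂ - 3P₁ = 221.
Eliminating P₂: 10×(1) + 1×(2) gives 47P₁ = 1771, so P₁ = 1771/47.
Back-substitute into (2): P₂ = (221 + 3×1771/47) / 10 = 1570/47.

P₁ = 1771/47, P₂ = 1570/47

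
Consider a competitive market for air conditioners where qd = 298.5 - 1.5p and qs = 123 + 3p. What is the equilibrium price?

Set qd = qs: 298.5 - 1.5p = 123 + 3p.
175.5 = 4.5p, so p* = 39.
q* = 298.5 − 1.5(39) = 240.

p* = 39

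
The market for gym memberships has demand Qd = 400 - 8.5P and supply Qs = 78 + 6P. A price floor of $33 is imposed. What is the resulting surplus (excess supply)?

Surplus = 156.5

Equilibrium price would be P* = 644/29, so the floor at 33 binds.
At P = 33: Qd = 119.5, Qs = 276.
Surplus = 276 − 119.5 = 156.5.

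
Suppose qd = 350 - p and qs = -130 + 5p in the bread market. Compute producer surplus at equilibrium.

Producer surplus = 7290

Equilibrium: 350 - p = -130 + 5p gives p* = 80, q* = 270.
Supply starts at p = 26 (where qs = 0).
PS = ½(80 − 26)(270) = 7290.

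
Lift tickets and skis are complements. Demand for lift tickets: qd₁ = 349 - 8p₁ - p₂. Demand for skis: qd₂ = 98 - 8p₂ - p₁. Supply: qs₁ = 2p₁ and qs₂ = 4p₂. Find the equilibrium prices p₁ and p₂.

p₁ = 4090/119, p₂ = 631/119

Market 1: 349 - 8p₁ - p₂ = 2p₁ → 10p₁ + p₂ = 349.
Market 2: 12p₂ + p₁ = 98.
Eliminating p₂: 12×(1) − 1×(2) gives 119p₁ = 4090, so p₁ = 4090/119.
Back-substitute into (2): p₂ = (98 − 1×4090/119) / 12 = 631/119.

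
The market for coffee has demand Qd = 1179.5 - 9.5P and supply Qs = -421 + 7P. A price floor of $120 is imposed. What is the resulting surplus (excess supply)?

Equilibrium price would be P* = 97, so the floor at 120 binds.
At P = 120: Qd = 39.5, Qs = 419.
Surplus = 419 − 39.5 = 379.5.

Surplus = 379.5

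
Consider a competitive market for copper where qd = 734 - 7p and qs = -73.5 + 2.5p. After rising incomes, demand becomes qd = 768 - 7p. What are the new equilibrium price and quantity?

p' = 1683/19, q' = 2811/19

Original equilibrium: p* = 85, q* = 139.
New equilibrium: 768 - 7p = -73.5 + 2.5p, so 841.5 = 9.5p and p' = 1683/19; q' = 768 − 7(1683/19) = 2811/19.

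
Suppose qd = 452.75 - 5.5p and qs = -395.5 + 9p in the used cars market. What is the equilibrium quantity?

Set qd = qs: 452.75 - 5.5p = -395.5 + 9p.
848.25 = 14.5p, so p* = 58.5.
q* = 452.75 − 5.5(58.5) = 131.

q* = 131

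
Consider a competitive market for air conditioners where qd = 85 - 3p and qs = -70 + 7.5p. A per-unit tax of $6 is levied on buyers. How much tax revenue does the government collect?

Tax revenue = 1170/7

Pre-tax equilibrium: p* = 310/21, q* = 285/7.
Tax on buyers shifts demand to qd = 85 − 3(p + 6) = 67 - 3p.
67 - 3p = -70 + 7.5p gives seller price ps = 274/21; buyers pay pb = 274/21 + 6 = 400/21.
New quantity: q = 85 − 3(400/21) = 195/7.
Revenue = 6 × 195/7 = 1170/7.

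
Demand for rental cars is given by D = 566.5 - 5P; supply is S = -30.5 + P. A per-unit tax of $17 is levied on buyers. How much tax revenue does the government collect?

Pre-tax equilibrium: P* = 99.5, Q* = 69.
Tax on buyers shifts demand to D = 566.5 − 5(P + 17) = 481.5 - 5P.
481.5 - 5P = -30.5 + P gives seller price Ps = 256/3; buyers pay Pb = 256/3 + 17 = 307/3.
New quantity: Q = 566.5 − 5(307/3) = 329/6.
Revenue = 17 × 329/6 = 5593/6.

Tax revenue = 5593/6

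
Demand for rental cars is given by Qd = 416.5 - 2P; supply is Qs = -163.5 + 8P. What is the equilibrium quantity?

Q* = 300.5

Set Qd = Qs: 416.5 - 2P = -163.5 + 8P.
580 = 10P, so P* = 58.
Q* = 416.5 − 2(58) = 300.5.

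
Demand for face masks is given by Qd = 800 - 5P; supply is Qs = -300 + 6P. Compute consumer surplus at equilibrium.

Equilibrium: 800 - 5P = -300 + 6P gives P* = 100, Q* = 300.
Demand choke price (Qd = 0): P = 160.
CS = ½(160 − 100)(300) = 9000.

Consumer surplus = 9000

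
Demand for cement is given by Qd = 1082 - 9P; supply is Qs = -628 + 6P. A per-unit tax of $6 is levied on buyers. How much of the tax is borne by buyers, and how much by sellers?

Pre-tax equilibrium: P* = 114, Q* = 56.
Tax on buyers shifts demand to Qd = 1082 − 9(P + 6) = 1028 - 9P.
1028 - 9P = -628 + 6P gives seller price Ps = 110.4; buyers pay Pb = 110.4 + 6 = 116.4.
New quantity: Q = 1082 − 9(116.4) = 34.4.
Buyer burden = 116.4 − 114 = 2.4; seller burden = 114 − 110.4 = 3.6.

Buyers bear $2.4, sellers bear $3.6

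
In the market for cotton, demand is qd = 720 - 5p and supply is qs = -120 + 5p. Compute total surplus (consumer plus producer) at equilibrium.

Total surplus = 18000

Equilibrium: 720 - 5p = -120 + 5p gives p* = 84, q* = 300.
Demand choke price: p = 144; supply starts at p = 24.
CS = ½(144 − 84)(300) = 9000; PS = ½(84 − 24)(300) = 9000.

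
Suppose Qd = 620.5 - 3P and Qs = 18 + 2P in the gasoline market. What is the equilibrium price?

P* = 120.5

Set Qd = Qs: 620.5 - 3P = 18 + 2P.
602.5 = 5P, so P* = 120.5.
Q* = 620.5 − 3(120.5) = 259.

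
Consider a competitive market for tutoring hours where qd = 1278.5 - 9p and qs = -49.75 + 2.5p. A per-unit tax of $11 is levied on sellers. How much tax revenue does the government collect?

Tax revenue = 55022/23

Pre-tax equilibrium: p* = 115.5, q* = 239.
Tax on sellers shifts supply to qs = -49.75 + 2.5(p − 11) = -77.25 + 2.5p.
1278.5 - 9p = -77.25 + 2.5p gives buyer price pb = 5423/46; sellers receive ps = 5423/46 − 11 = 4917/46.
New quantity: q = 1278.5 − 9(5423/46) = 5002/23.
Revenue = 11 × 5002/23 = 55022/23.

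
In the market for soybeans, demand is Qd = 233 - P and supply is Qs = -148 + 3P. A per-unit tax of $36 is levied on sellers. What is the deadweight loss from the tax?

Deadweight loss = 486

Pre-tax equilibrium: P* = 95.25, Q* = 137.75.
Tax on sellers shifts supply to Qs = -148 + 3(P − 36) = -256 + 3P.
233 - P = -256 + 3P gives buyer price Pb = 122.25; sellers receive Ps = 122.25 − 36 = 86.25.
New quantity: Q = 233 − 1(122.25) = 110.75.
DWL = ½ × 36 × (137.75 − 110.75) = 486.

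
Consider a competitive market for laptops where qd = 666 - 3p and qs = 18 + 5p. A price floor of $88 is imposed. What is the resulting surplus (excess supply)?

Equilibrium price would be p* = 81, so the floor at 88 binds.
At p = 88: qd = 402, qs = 458.
Surplus = 458 − 402 = 56.

Surplus = 56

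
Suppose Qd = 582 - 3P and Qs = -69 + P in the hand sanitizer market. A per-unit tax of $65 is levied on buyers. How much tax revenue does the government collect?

Tax revenue = 2925

Pre-tax equilibrium: P* = 162.75, Q* = 93.75.
Tax on buyers shifts demand to Qd = 582 − 3(P + 65) = 387 - 3P.
387 - 3P = -69 + P gives seller price Ps = 114; buyers pay Pb = 114 + 65 = 179.
New quantity: Q = 582 − 3(179) = 45.
Revenue = 65 × 45 = 2925.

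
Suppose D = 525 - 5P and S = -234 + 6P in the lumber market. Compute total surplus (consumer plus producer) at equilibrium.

Total surplus = 5940

Equilibrium: 525 - 5P = -234 + 6P gives P* = 69, Q* = 180.
Demand choke price: P = 105; supply starts at P = 39.
CS = ½(105 − 69)(180) = 3240; PS = ½(69 − 39)(180) = 2700.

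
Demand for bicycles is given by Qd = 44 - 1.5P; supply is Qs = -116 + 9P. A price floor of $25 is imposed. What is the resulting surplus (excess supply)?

Surplus = 102.5

Equilibrium price would be P* = 320/21, so the floor at 25 binds.
At P = 25: Qd = 6.5, Qs = 109.
Surplus = 109 − 6.5 = 102.5.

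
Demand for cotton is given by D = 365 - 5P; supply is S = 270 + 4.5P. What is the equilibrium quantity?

Q* = 315

Set D = S: 365 - 5P = 270 + 4.5P.
95 = 9.5P, so P* = 10.
Q* = 365 − 5(10) = 315.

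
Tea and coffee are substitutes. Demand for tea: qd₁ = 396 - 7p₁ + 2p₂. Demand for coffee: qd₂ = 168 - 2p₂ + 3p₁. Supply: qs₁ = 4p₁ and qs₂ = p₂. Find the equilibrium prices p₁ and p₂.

Market 1: 396 - 7p₁ + 2p₂ = 4p₁ → 11p₁ - 2p₂ = 396.
Market 2: 3p₂ - 3p₁ = 168.
Eliminating p₂: 3×(1) + 2×(2) gives 27p₁ = 1524, so p₁ = 508/9.
Back-substitute into (2): p₂ = (168 + 3×508/9) / 3 = 1012/9.

p₁ = 508/9, p₂ = 1012/9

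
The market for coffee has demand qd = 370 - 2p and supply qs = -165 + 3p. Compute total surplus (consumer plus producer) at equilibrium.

Equilibrium: 370 - 2p = -165 + 3p gives p* = 107, q* = 156.
Demand choke price: p = 185; supply starts at p = 55.
CS = ½(185 − 107)(156) = 6084; PS = ½(107 − 55)(156) = 4056.

Total surplus = 10140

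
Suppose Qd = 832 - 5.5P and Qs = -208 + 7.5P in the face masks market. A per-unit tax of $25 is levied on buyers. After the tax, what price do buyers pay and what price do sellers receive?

Pre-tax equilibrium: P* = 80, Q* = 392.
Tax on buyers shifts demand to Qd = 832 − 5.5(P + 25) = 694.5 - 5.5P.
694.5 - 5.5P = -208 + 7.5P gives seller price Ps = 1805/26; buyers pay Pb = 1805/26 + 25 = 2455/26.
New quantity: Q = 832 − 5.5(2455/26) = 16259/52.

Buyers pay 2455/26, sellers receive 1805/26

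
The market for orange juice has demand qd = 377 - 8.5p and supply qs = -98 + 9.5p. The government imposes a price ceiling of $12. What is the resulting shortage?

Shortage = 259

Equilibrium price would be p* = 475/18, so the ceiling at 12 binds.
At p = 12: qd = 377 − 8.5(12) = 275, qs = -98 + 9.5(12) = 16.
Shortage = 275 − 16 = 259.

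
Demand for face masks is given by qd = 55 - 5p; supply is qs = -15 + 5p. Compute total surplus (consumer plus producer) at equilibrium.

Total surplus = 80

Equilibrium: 55 - 5p = -15 + 5p gives p* = 7, q* = 20.
Demand choke price: p = 11; supply starts at p = 3.
CS = ½(11 − 7)(20) = 40; PS = ½(7 − 3)(20) = 40.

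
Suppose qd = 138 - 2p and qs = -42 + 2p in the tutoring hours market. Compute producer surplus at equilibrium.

Equilibrium: 138 - 2p = -42 + 2p gives p* = 45, q* = 48.
Supply starts at p = 21 (where qs = 0).
PS = ½(45 − 21)(48) = 576.

Producer surplus = 576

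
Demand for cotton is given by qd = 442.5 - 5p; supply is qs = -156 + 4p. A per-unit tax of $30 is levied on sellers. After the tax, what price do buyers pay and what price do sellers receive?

Pre-tax equilibrium: p* = 66.5, q* = 110.
Tax on sellers shifts supply to qs = -156 + 4(p − 30) = -276 + 4p.
442.5 - 5p = -276 + 4p gives buyer price pb = 479/6; sellers receive ps = 479/6 − 30 = 299/6.
New quantity: q = 442.5 − 5(479/6) = 130/3.

Buyers pay 479/6, sellers receive 299/6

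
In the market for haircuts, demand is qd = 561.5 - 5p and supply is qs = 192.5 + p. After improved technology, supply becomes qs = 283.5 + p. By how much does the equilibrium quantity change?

Original equilibrium: p* = 61.5, q* = 254.
New equilibrium: 561.5 - 5p = 283.5 + p, so 278 = 6p and p' = 139/3; q' = 561.5 − 5(139/3) = 1979/6.
Change in quantity: 1979/6 − 254 = 455/6.

Δq = 455/6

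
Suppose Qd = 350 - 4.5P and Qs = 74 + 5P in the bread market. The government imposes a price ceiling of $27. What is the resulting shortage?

Equilibrium price would be P* = 552/19, so the ceiling at 27 binds.
At P = 27: Qd = 350 − 4.5(27) = 228.5, Qs = 74 + 5(27) = 209.
Shortage = 228.5 − 209 = 19.5.

Shortage = 19.5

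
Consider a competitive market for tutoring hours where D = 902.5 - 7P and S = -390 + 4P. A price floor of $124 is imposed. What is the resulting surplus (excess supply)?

Equilibrium price would be P* = 117.5, so the floor at 124 binds.
At P = 124: D = 34.5, S = 106.
Surplus = 106 − 34.5 = 71.5.

Surplus = 71.5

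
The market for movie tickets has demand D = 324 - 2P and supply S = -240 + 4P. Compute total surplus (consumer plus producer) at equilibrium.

Total surplus = 6936

Equilibrium: 324 - 2P = -240 + 4P gives P* = 94, Q* = 136.
Demand choke price: P = 162; supply starts at P = 60.
CS = ½(162 − 94)(136) = 4624; PS = ½(94 − 60)(136) = 2312.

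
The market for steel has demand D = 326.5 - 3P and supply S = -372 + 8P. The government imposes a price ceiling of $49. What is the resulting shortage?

Shortage = 159.5

Equilibrium price would be P* = 63.5, so the ceiling at 49 binds.
At P = 49: D = 326.5 − 3(49) = 179.5, S = -372 + 8(49) = 20.
Shortage = 179.5 − 20 = 159.5.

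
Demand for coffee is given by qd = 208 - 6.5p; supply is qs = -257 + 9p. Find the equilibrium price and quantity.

p* = 30, q* = 13

Set qd = qs: 208 - 6.5p = -257 + 9p.
465 = 15.5p, so p* = 30.
q* = 208 − 6.5(30) = 13.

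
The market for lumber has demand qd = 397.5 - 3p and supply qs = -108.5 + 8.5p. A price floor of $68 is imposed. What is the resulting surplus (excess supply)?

Surplus = 276

Equilibrium price would be p* = 44, so the floor at 68 binds.
At p = 68: qd = 193.5, qs = 469.5.
Surplus = 469.5 − 193.5 = 276.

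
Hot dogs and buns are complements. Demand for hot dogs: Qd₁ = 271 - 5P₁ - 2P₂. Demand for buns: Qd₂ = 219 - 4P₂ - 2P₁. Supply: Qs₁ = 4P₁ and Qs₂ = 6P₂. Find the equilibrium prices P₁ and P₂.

Market 1: 271 - 5P₁ - 2P₂ = 4P₁ → 9P₁ + 2P₂ = 271.
Market 2: 10P₂ + 2P₁ = 219.
Eliminating P₂: 10×(1) − 2×(2) gives 86P₁ = 2272, so P₁ = 1136/43.
Back-substitute into (2): P₂ = (219 − 2×1136/43) / 10 = 1429/86.

P₁ = 1136/43, P₂ = 1429/86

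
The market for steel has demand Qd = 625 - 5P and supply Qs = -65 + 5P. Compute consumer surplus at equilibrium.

Equilibrium: 625 - 5P = -65 + 5P gives P* = 69, Q* = 280.
Demand choke price (Qd = 0): P = 125.
CS = ½(125 − 69)(280) = 7840.

Consumer surplus = 7840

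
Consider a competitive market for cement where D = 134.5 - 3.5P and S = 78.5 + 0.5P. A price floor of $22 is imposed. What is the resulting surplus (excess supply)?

Surplus = 32

Equilibrium price would be P* = 14, so the floor at 22 binds.
At P = 22: D = 57.5, S = 89.5.
Surplus = 89.5 − 57.5 = 32.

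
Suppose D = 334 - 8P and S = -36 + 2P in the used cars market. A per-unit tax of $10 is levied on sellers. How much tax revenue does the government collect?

Pre-tax equilibrium: P* = 37, Q* = 38.
Tax on sellers shifts supply to S = -36 + 2(P − 10) = -56 + 2P.
334 - 8P = -56 + 2P gives buyer price Pb = 39; sellers receive Ps = 39 − 10 = 29.
New quantity: Q = 334 − 8(39) = 22.
Revenue = 10 × 22 = 220.

Tax revenue = 220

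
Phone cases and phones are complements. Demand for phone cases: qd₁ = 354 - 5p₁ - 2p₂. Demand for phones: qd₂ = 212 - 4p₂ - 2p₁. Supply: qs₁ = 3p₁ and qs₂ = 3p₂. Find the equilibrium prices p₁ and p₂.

p₁ = 39.5, p₂ = 19

Market 1: 354 - 5p₁ - 2p₂ = 3p₁ → 8p₁ + 2p₂ = 354.
Market 2: 7p₂ + 2p₁ = 212.
Eliminating p₂: 7×(1) − 2×(2) gives 52p₁ = 2054, so p₁ = 39.5.
Back-substitute into (2): p₂ = (212 − 2×39.5) / 7 = 19.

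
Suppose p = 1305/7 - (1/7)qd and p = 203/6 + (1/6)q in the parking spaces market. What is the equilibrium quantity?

Set the two price expressions equal: 1305/7 - (1/7)q = 203/6 + (1/6)q.
6409/42 = (13/42)q, so q* = 493.
p* = 1305/7 − (1/7)(493) = 116.

q* = 493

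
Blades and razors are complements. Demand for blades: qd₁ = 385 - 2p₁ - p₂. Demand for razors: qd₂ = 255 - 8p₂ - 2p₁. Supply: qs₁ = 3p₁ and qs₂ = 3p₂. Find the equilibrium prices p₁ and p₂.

p₁ = 3980/53, p₂ = 505/53

Market 1: 385 - 2p₁ - p₂ = 3p₁ → 5p₁ + p₂ = 385.
Market 2: 11p₂ + 2p₁ = 255.
Eliminating p₂: 11×(1) − 1×(2) gives 53p₁ = 3980, so p₁ = 3980/53.
Back-substitute into (2): p₂ = (255 − 2×3980/53) / 11 = 505/53.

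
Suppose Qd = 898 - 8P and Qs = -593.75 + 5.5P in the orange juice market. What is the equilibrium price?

Set Qd = Qs: 898 - 8P = -593.75 + 5.5P.
1491.75 = 13.5P, so P* = 110.5.
Q* = 898 − 8(110.5) = 14.

P* = 110.5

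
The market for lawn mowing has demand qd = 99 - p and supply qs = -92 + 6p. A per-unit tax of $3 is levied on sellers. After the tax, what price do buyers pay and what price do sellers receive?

Pre-tax equilibrium: p* = 191/7, q* = 502/7.
Tax on sellers shifts supply to qs = -92 + 6(p − 3) = -110 + 6p.
99 - p = -110 + 6p gives buyer price pb = 209/7; sellers receive ps = 209/7 − 3 = 188/7.
New quantity: q = 99 − 1(209/7) = 484/7.

Buyers pay 209/7, sellers receive 188/7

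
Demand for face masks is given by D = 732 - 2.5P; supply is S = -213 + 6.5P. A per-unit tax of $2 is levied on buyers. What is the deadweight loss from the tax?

Pre-tax equilibrium: P* = 105, Q* = 469.5.
Tax on buyers shifts demand to D = 732 − 2.5(P + 2) = 727 - 2.5P.
727 - 2.5P = -213 + 6.5P gives seller price Ps = 940/9; buyers pay Pb = 940/9 + 2 = 958/9.
New quantity: Q = 732 − 2.5(958/9) = 4193/9.
DWL = ½ × 2 × (469.5 − 4193/9) = 65/18.

Deadweight loss = 65/18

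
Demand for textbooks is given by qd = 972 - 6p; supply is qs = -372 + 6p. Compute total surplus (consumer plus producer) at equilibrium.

Equilibrium: 972 - 6p = -372 + 6p gives p* = 112, q* = 300.
Demand choke price: p = 162; supply starts at p = 62.
CS = ½(162 − 112)(300) = 7500; PS = ½(112 − 62)(300) = 7500.

Total surplus = 15000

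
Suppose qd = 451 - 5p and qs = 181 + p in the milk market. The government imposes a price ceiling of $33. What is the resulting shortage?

Shortage = 72

Equilibrium price would be p* = 45, so the ceiling at 33 binds.
At p = 33: qd = 451 − 5(33) = 286, qs = 181 + 1(33) = 214.
Shortage = 286 − 214 = 72.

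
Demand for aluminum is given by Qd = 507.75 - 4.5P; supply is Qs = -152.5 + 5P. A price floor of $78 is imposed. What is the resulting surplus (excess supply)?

Surplus = 80.75

Equilibrium price would be P* = 69.5, so the floor at 78 binds.
At P = 78: Qd = 156.75, Qs = 237.5.
Surplus = 237.5 − 156.75 = 80.75.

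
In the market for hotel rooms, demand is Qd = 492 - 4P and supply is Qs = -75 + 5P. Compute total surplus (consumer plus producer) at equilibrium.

Total surplus = 12960

Equilibrium: 492 - 4P = -75 + 5P gives P* = 63, Q* = 240.
Demand choke price: P = 123; supply starts at P = 15.
CS = ½(123 − 63)(240) = 7200; PS = ½(63 − 15)(240) = 5760.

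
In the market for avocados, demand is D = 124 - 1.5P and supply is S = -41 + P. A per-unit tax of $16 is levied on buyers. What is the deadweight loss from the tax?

Pre-tax equilibrium: P* = 66, Q* = 25.
Tax on buyers shifts demand to D = 124 − 1.5(P + 16) = 100 - 1.5P.
100 - 1.5P = -41 + P gives seller price Ps = 56.4; buyers pay Pb = 56.4 + 16 = 72.4.
New quantity: Q = 124 − 1.5(72.4) = 15.4.
DWL = ½ × 16 × (25 − 15.4) = 76.8.

Deadweight loss = 76.8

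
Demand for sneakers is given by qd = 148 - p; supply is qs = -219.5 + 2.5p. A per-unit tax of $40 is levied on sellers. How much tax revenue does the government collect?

Tax revenue = 4040/7

Pre-tax equilibrium: p* = 105, q* = 43.
Tax on sellers shifts supply to qs = -219.5 + 2.5(p − 40) = -319.5 + 2.5p.
148 - p = -319.5 + 2.5p gives buyer price pb = 935/7; sellers receive ps = 935/7 − 40 = 655/7.
New quantity: q = 148 − 1(935/7) = 101/7.
Revenue = 40 × 101/7 = 4040/7.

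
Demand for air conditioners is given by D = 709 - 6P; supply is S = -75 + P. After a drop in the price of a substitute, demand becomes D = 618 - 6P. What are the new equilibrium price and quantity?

P' = 99, Q' = 24

Original equilibrium: P* = 112, Q* = 37.
New equilibrium: 618 - 6P = -75 + P, so 693 = 7P and P' = 99; Q' = 618 − 6(99) = 24.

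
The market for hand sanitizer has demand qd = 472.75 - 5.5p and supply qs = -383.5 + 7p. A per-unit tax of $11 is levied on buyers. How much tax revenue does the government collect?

Tax revenue = 683.32

Pre-tax equilibrium: p* = 68.5, q* = 96.
Tax on buyers shifts demand to qd = 472.75 − 5.5(p + 11) = 412.25 - 5.5p.
412.25 - 5.5p = -383.5 + 7p gives seller price ps = 63.66; buyers pay pb = 63.66 + 11 = 74.66.
New quantity: q = 472.75 − 5.5(74.66) = 62.12.
Revenue = 11 × 62.12 = 683.32.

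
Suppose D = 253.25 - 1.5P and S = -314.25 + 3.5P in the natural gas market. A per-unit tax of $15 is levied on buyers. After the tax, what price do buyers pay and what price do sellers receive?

Pre-tax equilibrium: P* = 113.5, Q* = 83.
Tax on buyers shifts demand to D = 253.25 − 1.5(P + 15) = 230.75 - 1.5P.
230.75 - 1.5P = -314.25 + 3.5P gives seller price Ps = 109; buyers pay Pb = 109 + 15 = 124.
New quantity: Q = 253.25 − 1.5(124) = 67.25.

Buyers pay $124, sellers receive $109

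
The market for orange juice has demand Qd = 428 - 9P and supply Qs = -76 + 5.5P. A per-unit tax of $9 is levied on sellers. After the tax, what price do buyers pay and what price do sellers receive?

Pre-tax equilibrium: P* = 1008/29, Q* = 3340/29.
Tax on sellers shifts supply to Qs = -76 + 5.5(P − 9) = -125.5 + 5.5P.
428 - 9P = -125.5 + 5.5P gives buyer price Pb = 1107/29; sellers receive Ps = 1107/29 − 9 = 846/29.
New quantity: Q = 428 − 9(1107/29) = 2449/29.

Buyers pay 1107/29, sellers receive 846/29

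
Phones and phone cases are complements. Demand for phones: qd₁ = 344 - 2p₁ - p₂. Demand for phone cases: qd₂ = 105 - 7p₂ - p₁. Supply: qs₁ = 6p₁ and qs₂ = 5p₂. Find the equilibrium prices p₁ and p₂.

Market 1: 344 - 2p₁ - p₂ = 6p₁ → 8p₁ + p₂ = 344.
Market 2: 12p₂ + p₁ = 105.
Eliminating p₂: 12×(1) − 1×(2) gives 95p₁ = 4023, so p₁ = 4023/95.
Back-substitute into (2): p₂ = (105 − 1×4023/95) / 12 = 496/95.

p₁ = 4023/95, p₂ = 496/95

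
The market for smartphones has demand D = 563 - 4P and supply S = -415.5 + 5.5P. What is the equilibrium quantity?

Set D = S: 563 - 4P = -415.5 + 5.5P.
978.5 = 9.5P, so P* = 103.
Q* = 563 − 4(103) = 151.

Q* = 151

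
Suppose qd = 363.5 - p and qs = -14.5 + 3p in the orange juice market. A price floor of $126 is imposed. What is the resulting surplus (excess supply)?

Surplus = 126

Equilibrium price would be p* = 94.5, so the floor at 126 binds.
At p = 126: qd = 237.5, qs = 363.5.
Surplus = 363.5 − 237.5 = 126.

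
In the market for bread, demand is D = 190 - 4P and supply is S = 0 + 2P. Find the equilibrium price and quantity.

P* = 95/3, Q* = 190/3

Set D = S: 190 - 4P = 0 + 2P.
190 = 6P, so P* = 95/3.
Q* = 190 − 4(95/3) = 190/3.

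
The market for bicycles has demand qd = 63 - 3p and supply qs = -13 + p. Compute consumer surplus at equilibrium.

Equilibrium: 63 - 3p = -13 + p gives p* = 19, q* = 6.
Demand choke price (qd = 0): p = 21.
CS = ½(21 − 19)(6) = 6.

Consumer surplus = 6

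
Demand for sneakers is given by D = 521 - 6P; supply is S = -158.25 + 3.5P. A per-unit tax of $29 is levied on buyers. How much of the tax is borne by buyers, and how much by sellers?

Pre-tax equilibrium: P* = 71.5, Q* = 92.
Tax on buyers shifts demand to D = 521 − 6(P + 29) = 347 - 6P.
347 - 6P = -158.25 + 3.5P gives seller price Ps = 2021/38; buyers pay Pb = 2021/38 + 29 = 3123/38.
New quantity: Q = 521 − 6(3123/38) = 530/19.
Buyer burden = 3123/38 − 71.5 = 203/19; seller burden = 71.5 − 2021/38 = 348/19.

Buyers bear 203/19, sellers bear 348/19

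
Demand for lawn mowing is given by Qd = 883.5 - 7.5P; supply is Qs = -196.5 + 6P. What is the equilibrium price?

P* = 80

Set Qd = Qs: 883.5 - 7.5P = -196.5 + 6P.
1080 = 13.5P, so P* = 80.
Q* = 883.5 − 7.5(80) = 283.5.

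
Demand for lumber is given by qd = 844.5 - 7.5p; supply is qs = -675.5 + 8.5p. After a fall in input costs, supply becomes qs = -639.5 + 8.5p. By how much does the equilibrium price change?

Original equilibrium: p* = 95, q* = 132.
New equilibrium: 844.5 - 7.5p = -639.5 + 8.5p, so 1484 = 16p and p' = 92.75; q' = 844.5 − 7.5(92.75) = 148.875.
Change in price: 92.75 − 95 = -2.25.

Δp = -2.25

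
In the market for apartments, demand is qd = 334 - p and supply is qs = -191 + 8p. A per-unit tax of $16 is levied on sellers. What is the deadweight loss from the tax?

Pre-tax equilibrium: p* = 175/3, q* = 827/3.
Tax on sellers shifts supply to qs = -191 + 8(p − 16) = -319 + 8p.
334 - p = -319 + 8p gives buyer price pb = 653/9; sellers receive ps = 653/9 − 16 = 509/9.
New quantity: q = 334 − 1(653/9) = 2353/9.
DWL = ½ × 16 × (827/3 − 2353/9) = 1024/9.

Deadweight loss = 1024/9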